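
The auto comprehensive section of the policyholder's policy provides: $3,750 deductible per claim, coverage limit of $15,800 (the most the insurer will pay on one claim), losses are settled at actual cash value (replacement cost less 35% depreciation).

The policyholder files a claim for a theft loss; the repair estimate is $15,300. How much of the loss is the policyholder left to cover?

$9,105

Actual cash value after 35% depreciation: $15,300 × 65% = $9,945.
After the deductible, $9,945 − $3,750 = $6,195 remains.
$6,195 ≤ $15,800, so the limit doesn't bind; insurer pays $6,195.
Out of pocket: $15,300 − $6,195 = $9,105.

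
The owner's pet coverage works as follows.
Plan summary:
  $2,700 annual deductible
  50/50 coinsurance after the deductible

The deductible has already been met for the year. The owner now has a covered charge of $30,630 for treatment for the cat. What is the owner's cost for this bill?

$15,315

With the deductible met, the entire $30,630 is subject to coinsurance.
Owner's 50% share of $30,630 is $15,315.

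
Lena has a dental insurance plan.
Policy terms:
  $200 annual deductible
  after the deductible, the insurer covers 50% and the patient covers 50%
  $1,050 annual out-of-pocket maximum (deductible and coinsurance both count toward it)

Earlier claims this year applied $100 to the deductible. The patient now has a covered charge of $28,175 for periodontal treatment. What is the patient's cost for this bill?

$950

Remaining deductible: $200 − $100 = $100.
That leaves $28,175 − $100 = $28,075 for coinsurance.
50% of $28,075 = $14,037.50 falls to the patient.
Patient responsibility before any cap: $100 + $14,037.50 = $14,137.50.
That would bring total out-of-pocket to $14,237.50, past the $1,050 cap. The patient is capped at $1,050 − $100 = $950 on this claim.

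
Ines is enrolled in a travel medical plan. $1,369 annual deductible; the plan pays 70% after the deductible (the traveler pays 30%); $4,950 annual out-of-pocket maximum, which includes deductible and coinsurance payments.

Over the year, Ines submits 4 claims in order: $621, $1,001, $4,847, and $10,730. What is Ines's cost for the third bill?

$1,454.10

Claim 1 ($621): fully absorbed by the deductible. Traveler pays $621; OOP now $621.
Claim 2 ($1,001): deductible takes $748, $253 remains; 30% of $253 = $75.90. Cost to traveler: $823.90. OOP to date $1,444.90.
Claim 3 ($4,847): deductible met; 30% of $4,847 = $1,454.10. Cost to traveler: $1,454.10. OOP to date $2,899.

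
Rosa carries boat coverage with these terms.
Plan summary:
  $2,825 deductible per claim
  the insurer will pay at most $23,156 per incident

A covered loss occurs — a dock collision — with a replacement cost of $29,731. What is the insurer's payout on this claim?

$23,156

Subtract the deductible: $29,731 − $2,825 = $26,906.
The $23,156 per-incident cap binds; insurer pays $23,156.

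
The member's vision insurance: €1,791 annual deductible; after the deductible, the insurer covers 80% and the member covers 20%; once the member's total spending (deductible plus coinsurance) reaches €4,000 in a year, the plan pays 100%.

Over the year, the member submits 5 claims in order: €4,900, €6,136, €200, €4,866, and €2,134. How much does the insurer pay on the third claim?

#1 (€4,900): €1,791 to deductible, leaving €3,109; member's 20% is €621.80. Member owes €2,412.80 (running OOP €2,412.80). Insurer: €4,900 − €2,412.80 = €2,487.20.
#2 (€6,136): deductible met; 20% of €6,136 = €1,227.20. Cost to member: €1,227.20. OOP to date €3,640. Plan pays €6,136 − €1,227.20 = €4,908.80.
#3 (€200): deductible met; 20% of €200 = €40. Member pays €40; OOP now €3,680. Plan pays €200 − €40 = €160.

€160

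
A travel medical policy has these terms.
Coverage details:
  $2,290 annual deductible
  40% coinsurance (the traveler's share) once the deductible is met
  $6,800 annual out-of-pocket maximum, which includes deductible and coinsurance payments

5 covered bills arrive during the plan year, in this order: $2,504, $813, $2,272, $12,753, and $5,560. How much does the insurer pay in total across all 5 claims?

#1 ($2,504): $2,290 to deductible, leaving $214; coinsurance $214 × 40% = $85.60. Traveler owes $2,375.60 (running OOP $2,375.60). Insurer: $2,504 − $2,375.60 = $128.40.
#2 ($813): deductible met; 40% of $813 = $325.20. Cost to traveler: $325.20. OOP to date $2,700.80. Plan pays $813 − $325.20 = $487.80.
#3 ($2,272): 40% coinsurance on $2,272 = $908.80. Traveler owes $908.80 (running OOP $3,609.60). Plan pays $2,272 − $908.80 = $1,363.20.
#4 ($12,753): deductible already satisfied, so traveler's share is 40% × $12,753 = $5,101.20. OOP would hit $8,710.80 > $6,800, so the cap limits the traveler to $6,800 − $3,609.60 = $3,190.40. Plan pays $12,753 − $3,190.40 = $9,562.60.
#5 ($5,560): deductible met; 40% of $5,560 = $2,224. Adding that to $6,800 gives $9,024, past the $6,800 cap; traveler pays only $6,800 − $6,800 = $0. Plan pays $5,560 − $0 = $5,560.
Insurer total = bills − traveler's total = $23,902 − $6,800 = $17,102.

$17,102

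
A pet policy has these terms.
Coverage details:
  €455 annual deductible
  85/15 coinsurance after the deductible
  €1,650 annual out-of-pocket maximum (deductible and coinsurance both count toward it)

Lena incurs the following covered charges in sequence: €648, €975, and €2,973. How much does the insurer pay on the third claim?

Bill 1, €648: €455 to deductible, leaving €193; 15% of €193 = €28.95. Owner pays €483.95; OOP now €483.95. Insurer: €648 − €483.95 = €164.05.
Bill 2, €975: deductible already satisfied, so owner's share is 15% × €975 = €146.25. Cost to owner: €146.25. OOP to date €630.20. Plan pays €975 − €146.25 = €828.75.
Bill 3, €2,973: deductible met; 15% of €2,973 = €445.95. Owner pays €445.95; OOP now €1,076.15. Plan pays €2,973 − €445.95 = €2,527.05.

€2,527.05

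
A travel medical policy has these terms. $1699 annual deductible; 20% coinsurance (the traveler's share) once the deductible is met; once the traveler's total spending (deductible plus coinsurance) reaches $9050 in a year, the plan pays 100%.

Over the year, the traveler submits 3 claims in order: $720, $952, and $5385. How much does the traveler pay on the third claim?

$1098.60

Bill 1, $720: entire amount goes to the deductible. Traveler owes $720 (running OOP $720).
Bill 2, $952: fully absorbed by the deductible. Cost to traveler: $952. OOP to date $1672.
Bill 3, $5385: $27 to deductible, leaving $5358; 20% of $5358 = $1071.60. Traveler owes $1098.60 (running OOP $2770.60).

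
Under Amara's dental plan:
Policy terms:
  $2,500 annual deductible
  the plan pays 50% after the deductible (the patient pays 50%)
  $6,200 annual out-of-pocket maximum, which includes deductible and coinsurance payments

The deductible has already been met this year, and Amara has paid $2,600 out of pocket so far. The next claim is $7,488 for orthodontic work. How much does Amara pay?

$3,600

With the deductible met, the entire $7,488 is subject to coinsurance.
50% of $7,488 = $3,744 falls to the patient.
That would bring total out-of-pocket to $6,344, past the $6,200 cap. The patient is capped at $6,200 − $2,600 = $3,600 on this claim.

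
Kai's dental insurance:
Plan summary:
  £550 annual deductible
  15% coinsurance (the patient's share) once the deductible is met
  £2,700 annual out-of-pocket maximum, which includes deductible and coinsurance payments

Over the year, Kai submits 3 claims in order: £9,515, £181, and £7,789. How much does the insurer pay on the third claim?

#1 (£9,515): £550 to deductible, leaving £8,965; coinsurance £8,965 × 15% = £1,344.75. Patient owes £1,894.75 (running OOP £1,894.75). Insurer: £9,515 − £1,894.75 = £7,620.25.
#2 (£181): deductible met; 15% of £181 = £27.15. Patient pays £27.15; OOP now £1,921.90. Insurer: £181 − £27.15 = £153.85.
#3 (£7,789): deductible met; 15% of £7,789 = £1,168.35. OOP would hit £3,090.25 > £2,700, so the cap limits the patient to £2,700 − £1,921.90 = £778.10. Insurer: £7,789 − £778.10 = £7,010.90.

£7,010.90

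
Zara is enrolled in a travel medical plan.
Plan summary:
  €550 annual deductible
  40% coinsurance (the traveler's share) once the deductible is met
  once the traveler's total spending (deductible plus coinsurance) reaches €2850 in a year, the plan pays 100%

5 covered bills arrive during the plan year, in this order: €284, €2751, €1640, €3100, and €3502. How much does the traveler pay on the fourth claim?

Claim 1 — €284: all of it applies to the deductible. Traveler owes €284 (running OOP €284).
Claim 2 — €2751: €266 finishes the deductible; €2485 goes to coinsurance; coinsurance €2485 × 40% = €994. Traveler owes €1260 (running OOP €1544).
Claim 3 — €1640: 40% coinsurance on €1640 = €656. Cost to traveler: €656. OOP to date €2200.
Claim 4 — €3100: 40% coinsurance on €3100 = €1240. Adding that to €2200 gives €3440, past the €2850 cap; traveler pays only €2850 − €2200 = €650.

€650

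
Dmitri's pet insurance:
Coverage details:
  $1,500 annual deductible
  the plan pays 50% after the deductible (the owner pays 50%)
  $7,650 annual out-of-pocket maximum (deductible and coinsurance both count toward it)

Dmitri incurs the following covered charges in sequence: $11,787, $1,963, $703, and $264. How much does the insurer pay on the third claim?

Claim 1 — $11,787: $1,500 finishes the deductible; $10,287 goes to coinsurance; owner's 50% is $5,143.50. Owner owes $6,643.50 (running OOP $6,643.50). Insurer: $11,787 − $6,643.50 = $5,143.50.
Claim 2 — $1,963: deductible met; 50% of $1,963 = $981.50. Cost to owner: $981.50. OOP to date $7,625. Plan pays $1,963 − $981.50 = $981.50.
Claim 3 — $703: deductible met; 50% of $703 = $351.50. OOP would hit $7,976.50 > $7,650, so the cap limits the owner to $7,650 − $7,625 = $25. Plan pays $703 − $25 = $678.

$678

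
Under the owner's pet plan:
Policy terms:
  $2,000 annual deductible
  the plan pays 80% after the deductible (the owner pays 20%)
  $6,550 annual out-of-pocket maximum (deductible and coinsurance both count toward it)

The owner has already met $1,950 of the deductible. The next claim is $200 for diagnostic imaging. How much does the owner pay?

$80

$1,950 of the $2,000 deductible is already met, leaving $50.
That leaves $200 − $50 = $150 for coinsurance.
20% of $150 = $30 falls to the owner.
So the owner owes $50 + $30 = $80 before any cap.
Year-to-date out-of-pocket becomes $1,950 + $80 = $2,030, still under the $6,550 maximum, so no cap applies.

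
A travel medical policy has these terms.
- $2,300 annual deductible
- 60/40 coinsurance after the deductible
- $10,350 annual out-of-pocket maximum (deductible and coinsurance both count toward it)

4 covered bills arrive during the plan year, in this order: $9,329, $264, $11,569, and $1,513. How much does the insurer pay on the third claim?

$6,941.40

Claim 1 ($9,329): $2,300 to deductible, leaving $7,029; 40% of $7,029 = $2,811.60. Traveler pays $5,111.60; OOP now $5,111.60. Insurer: $9,329 − $5,111.60 = $4,217.40.
Claim 2 ($264): 40% coinsurance on $264 = $105.60. Cost to traveler: $105.60. OOP to date $5,217.20. Plan pays $264 − $105.60 = $158.40.
Claim 3 ($11,569): deductible already satisfied, so traveler's share is 40% × $11,569 = $4,627.60. Traveler owes $4,627.60 (running OOP $9,844.80). Plan pays $11,569 − $4,627.60 = $6,941.40.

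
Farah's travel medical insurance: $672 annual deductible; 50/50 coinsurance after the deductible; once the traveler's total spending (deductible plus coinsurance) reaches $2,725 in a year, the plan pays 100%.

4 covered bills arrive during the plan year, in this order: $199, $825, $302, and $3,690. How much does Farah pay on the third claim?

Claim 1 — $199: fully absorbed by the deductible. Traveler pays $199; OOP now $199.
Claim 2 — $825: $473 finishes the deductible; $352 goes to coinsurance; coinsurance $352 × 50% = $176. Traveler owes $649 (running OOP $848).
Claim 3 — $302: 50% coinsurance on $302 = $151. Cost to traveler: $151. OOP to date $999.

$151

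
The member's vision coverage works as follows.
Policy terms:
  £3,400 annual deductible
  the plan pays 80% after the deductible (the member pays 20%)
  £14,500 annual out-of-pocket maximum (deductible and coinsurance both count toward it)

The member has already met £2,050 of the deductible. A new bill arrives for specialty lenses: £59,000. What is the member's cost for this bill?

Deductible still to meet: £3,400 − £2,050 = £1,350.
After the £1,350 deductible portion, £59,000 − £1,350 = £57,650 is subject to coinsurance.
Coinsurance: £57,650 × 20% = £11,530.
Member responsibility before any cap: £1,350 + £11,530 = £12,880.
Adding £12,880 to the £2,050 already spent would give £14,930, which exceeds the £14,500 cap; the member pays just £14,500 − £2,050 = £12,450.

£12,450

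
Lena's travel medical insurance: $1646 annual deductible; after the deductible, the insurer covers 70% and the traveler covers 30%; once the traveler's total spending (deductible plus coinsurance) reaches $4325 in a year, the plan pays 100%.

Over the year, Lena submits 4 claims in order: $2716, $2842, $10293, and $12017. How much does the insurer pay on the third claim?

#1 ($2716): $1646 finishes the deductible; $1070 goes to coinsurance; 30% of $1070 = $321. Traveler pays $1967; OOP now $1967. Insurer: $2716 − $1967 = $749.
#2 ($2842): deductible met; 30% of $2842 = $852.60. Cost to traveler: $852.60. OOP to date $2819.60. Insurer: $2842 − $852.60 = $1989.40.
#3 ($10293): 30% coinsurance on $10293 = $3087.90. OOP would hit $5907.50 > $4325, so the cap limits the traveler to $4325 − $2819.60 = $1505.40. Insurer: $10293 − $1505.40 = $8787.60.

$8787.60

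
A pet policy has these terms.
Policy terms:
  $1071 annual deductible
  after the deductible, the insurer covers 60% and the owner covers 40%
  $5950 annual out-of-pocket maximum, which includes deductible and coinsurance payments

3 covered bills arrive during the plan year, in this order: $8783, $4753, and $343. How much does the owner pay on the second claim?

$1794.20

Bill 1, $8783: deductible takes $1071, $7712 remains; owner's 40% is $3084.80. Owner owes $4155.80 (running OOP $4155.80).
Bill 2, $4753: deductible met; 40% of $4753 = $1901.20. Adding that to $4155.80 gives $6057, past the $5950 cap; owner pays only $5950 − $4155.80 = $1794.20.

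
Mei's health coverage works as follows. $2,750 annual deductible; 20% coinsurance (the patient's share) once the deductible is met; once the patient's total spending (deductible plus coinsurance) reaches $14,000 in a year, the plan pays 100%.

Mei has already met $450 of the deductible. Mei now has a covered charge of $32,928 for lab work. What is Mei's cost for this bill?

$8,425.60

Deductible still to meet: $2,750 − $450 = $2,300.
The remaining $30,628 (= $32,928 − $2,300) moves to coinsurance.
Patient's 20% share of $30,628 is $6,125.60.
Patient responsibility before any cap: $2,300 + $6,125.60 = $8,425.60.
Total out-of-pocket so far would be $450 + $8,425.60 = $8,875.60, below the $14,000 cap — no reduction.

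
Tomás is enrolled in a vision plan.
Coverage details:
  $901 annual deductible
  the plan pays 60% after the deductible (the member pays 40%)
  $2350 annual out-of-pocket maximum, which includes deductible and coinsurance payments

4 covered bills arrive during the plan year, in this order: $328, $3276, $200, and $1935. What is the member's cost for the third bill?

$80

Claim 1 ($328): fully absorbed by the deductible. Member pays $328; OOP now $328.
Claim 2 ($3276): $573 finishes the deductible; $2703 goes to coinsurance; member's 40% is $1081.20. Member pays $1654.20; OOP now $1982.20.
Claim 3 ($200): deductible already satisfied, so member's share is 40% × $200 = $80. Cost to member: $80. OOP to date $2062.20.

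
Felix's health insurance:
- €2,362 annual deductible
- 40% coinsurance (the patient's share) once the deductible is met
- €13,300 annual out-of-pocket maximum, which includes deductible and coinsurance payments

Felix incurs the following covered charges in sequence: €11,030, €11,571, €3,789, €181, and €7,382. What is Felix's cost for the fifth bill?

Bill 1, €11,030: €2,362 finishes the deductible; €8,668 goes to coinsurance; coinsurance €8,668 × 40% = €3,467.20. Cost to patient: €5,829.20. OOP to date €5,829.20.
Bill 2, €11,571: deductible already satisfied, so patient's share is 40% × €11,571 = €4,628.40. Cost to patient: €4,628.40. OOP to date €10,457.60.
Bill 3, €3,789: deductible met; 40% of €3,789 = €1,515.60. Patient owes €1,515.60 (running OOP €11,973.20).
Bill 4, €181: deductible met; 40% of €181 = €72.40. Patient owes €72.40 (running OOP €12,045.60).
Bill 5, €7,382: deductible already satisfied, so patient's share is 40% × €7,382 = €2,952.80. OOP would hit €14,998.40 > €13,300, so the cap limits the patient to €13,300 − €12,045.60 = €1,254.40.

€1,254.40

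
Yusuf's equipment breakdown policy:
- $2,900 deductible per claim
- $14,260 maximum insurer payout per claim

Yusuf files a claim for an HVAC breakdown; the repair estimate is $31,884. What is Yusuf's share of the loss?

After the deductible, $31,884 − $2,900 = $28,984 remains.
$28,984 exceeds the $14,260 limit, so the insurer pays the limit: $14,260.
The business owner bears the rest of the original loss: $31,884 − $14,260 = $17,624.

$17,624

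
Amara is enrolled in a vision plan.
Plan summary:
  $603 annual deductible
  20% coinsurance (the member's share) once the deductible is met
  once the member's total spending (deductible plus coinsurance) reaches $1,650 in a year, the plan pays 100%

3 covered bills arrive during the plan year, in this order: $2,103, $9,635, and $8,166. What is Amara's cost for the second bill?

Claim 1 ($2,103): $603 finishes the deductible; $1,500 goes to coinsurance; 20% of $1,500 = $300. Cost to member: $903. OOP to date $903.
Claim 2 ($9,635): deductible met; 20% of $9,635 = $1,927. OOP would hit $2,830 > $1,650, so the cap limits the member to $1,650 − $903 = $747.

$747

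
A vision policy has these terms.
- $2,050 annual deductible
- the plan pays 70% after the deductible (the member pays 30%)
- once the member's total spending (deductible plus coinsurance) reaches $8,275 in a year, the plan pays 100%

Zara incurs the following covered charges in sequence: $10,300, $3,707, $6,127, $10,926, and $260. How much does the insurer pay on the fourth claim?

$10,126.20

Bill 1, $10,300: deductible takes $2,050, $8,250 remains; member's 30% is $2,475. Member pays $4,525; OOP now $4,525. Plan pays $10,300 − $4,525 = $5,775.
Bill 2, $3,707: deductible already satisfied, so member's share is 30% × $3,707 = $1,112.10. Member pays $1,112.10; OOP now $5,637.10. Plan pays $3,707 − $1,112.10 = $2,594.90.
Bill 3, $6,127: deductible met; 30% of $6,127 = $1,838.10. Cost to member: $1,838.10. OOP to date $7,475.20. Insurer: $6,127 − $1,838.10 = $4,288.90.
Bill 4, $10,926: deductible already satisfied, so member's share is 30% × $10,926 = $3,277.80. OOP would hit $10,753 > $8,275, so the cap limits the member to $8,275 − $7,475.20 = $799.80. Plan pays $10,926 − $799.80 = $10,126.20.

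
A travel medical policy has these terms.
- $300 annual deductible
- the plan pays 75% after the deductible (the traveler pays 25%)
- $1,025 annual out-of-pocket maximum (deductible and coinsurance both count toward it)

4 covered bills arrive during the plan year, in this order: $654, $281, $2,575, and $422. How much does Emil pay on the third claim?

Claim 1 ($654): $300 to deductible, leaving $354; coinsurance $354 × 25% = $88.50. Traveler owes $388.50 (running OOP $388.50).
Claim 2 ($281): deductible already satisfied, so traveler's share is 25% × $281 = $70.25. Traveler owes $70.25 (running OOP $458.75).
Claim 3 ($2,575): deductible already satisfied, so traveler's share is 25% × $2,575 = $643.75. OOP would hit $1,102.50 > $1,025, so the cap limits the traveler to $1,025 − $458.75 = $566.25.

$566.25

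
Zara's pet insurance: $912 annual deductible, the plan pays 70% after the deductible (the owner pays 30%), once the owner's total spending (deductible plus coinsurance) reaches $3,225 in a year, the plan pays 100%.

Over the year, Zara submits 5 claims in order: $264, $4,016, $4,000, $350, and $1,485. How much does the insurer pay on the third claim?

Claim 1 — $264: fully absorbed by the deductible. Owner pays $264; OOP now $264. Insurer: $264 − $264 = $0.
Claim 2 — $4,016: $648 to deductible, leaving $3,368; coinsurance $3,368 × 30% = $1,010.40. Owner owes $1,658.40 (running OOP $1,922.40). Plan pays $4,016 − $1,658.40 = $2,357.60.
Claim 3 — $4,000: deductible already satisfied, so owner's share is 30% × $4,000 = $1,200. Owner owes $1,200 (running OOP $3,122.40). Plan pays $4,000 − $1,200 = $2,800.

$2,800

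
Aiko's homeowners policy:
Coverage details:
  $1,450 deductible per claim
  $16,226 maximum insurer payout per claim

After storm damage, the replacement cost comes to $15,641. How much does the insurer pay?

$14,191

After the deductible, $15,641 − $1,450 = $14,191 remains.
That's under the $16,226 cap, so the insurer reimburses the full $14,191.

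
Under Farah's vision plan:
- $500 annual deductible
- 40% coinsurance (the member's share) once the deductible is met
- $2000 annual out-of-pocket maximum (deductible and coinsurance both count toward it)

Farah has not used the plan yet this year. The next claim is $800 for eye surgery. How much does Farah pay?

Deductible not yet touched, so the first $500 of the bill goes to the deductible.
After the $500 deductible portion, $800 − $500 = $300 is subject to coinsurance.
Member's 40% share of $300 is $120.
That puts the member's cost at $500 + $120 = $620 before any cap.
Year-to-date out-of-pocket becomes $0 + $620 = $620, still under the $2000 maximum, so no cap applies.

$620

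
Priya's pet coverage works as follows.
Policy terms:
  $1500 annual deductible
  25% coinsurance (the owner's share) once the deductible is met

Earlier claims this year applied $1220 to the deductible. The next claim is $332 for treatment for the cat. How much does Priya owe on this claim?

Deductible still to meet: $1500 − $1220 = $280.
The remaining $52 (= $332 − $280) moves to coinsurance.
Coinsurance: $52 × 25% = $13.
That puts the owner's cost at $280 + $13 = $293.

$293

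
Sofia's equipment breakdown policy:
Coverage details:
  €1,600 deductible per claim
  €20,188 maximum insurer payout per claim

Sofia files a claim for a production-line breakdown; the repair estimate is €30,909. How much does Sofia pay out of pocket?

€10,721

Less the €1,600 deductible: €30,909 − €1,600 = €29,309.
€29,309 exceeds the €20,188 limit, so the insurer pays the limit: €20,188.
Out of pocket: €30,909 − €20,188 = €10,721.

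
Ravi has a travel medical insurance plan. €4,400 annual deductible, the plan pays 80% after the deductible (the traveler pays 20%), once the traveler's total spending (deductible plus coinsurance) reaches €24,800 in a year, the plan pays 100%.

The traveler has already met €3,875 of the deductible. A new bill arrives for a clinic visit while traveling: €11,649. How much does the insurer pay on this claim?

€3,875 of the €4,400 deductible is already met, leaving €525.
After the €525 deductible portion, €11,649 − €525 = €11,124 is subject to coinsurance.
Coinsurance: €11,124 × 20% = €2,224.80.
So the traveler owes €525 + €2,224.80 = €2,749.80 before any cap.
Total out-of-pocket so far would be €3,875 + €2,749.80 = €6,624.80, below the €24,800 cap — no reduction.
The insurer covers the remainder: €11,649 − €2,749.80 = €8,899.20.

€8,899.20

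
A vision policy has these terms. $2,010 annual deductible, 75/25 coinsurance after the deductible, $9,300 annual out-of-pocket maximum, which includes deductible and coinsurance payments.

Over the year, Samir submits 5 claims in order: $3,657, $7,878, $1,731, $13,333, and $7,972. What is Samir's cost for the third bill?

$432.75

Claim 1 — $3,657: $2,010 to deductible, leaving $1,647; coinsurance $1,647 × 25% = $411.75. Member pays $2,421.75; OOP now $2,421.75.
Claim 2 — $7,878: deductible met; 25% of $7,878 = $1,969.50. Member pays $1,969.50; OOP now $4,391.25.
Claim 3 — $1,731: deductible already satisfied, so member's share is 25% × $1,731 = $432.75. Member owes $432.75 (running OOP $4,824).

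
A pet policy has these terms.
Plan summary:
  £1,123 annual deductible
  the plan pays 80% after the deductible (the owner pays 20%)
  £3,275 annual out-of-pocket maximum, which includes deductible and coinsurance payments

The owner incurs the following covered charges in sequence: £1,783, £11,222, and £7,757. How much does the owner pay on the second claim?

Bill 1, £1,783: deductible takes £1,123, £660 remains; owner's 20% is £132. Owner pays £1,255; OOP now £1,255.
Bill 2, £11,222: deductible already satisfied, so owner's share is 20% × £11,222 = £2,244.40. OOP would hit £3,499.40 > £3,275, so the cap limits the owner to £3,275 − £1,255 = £2,020.

£2,020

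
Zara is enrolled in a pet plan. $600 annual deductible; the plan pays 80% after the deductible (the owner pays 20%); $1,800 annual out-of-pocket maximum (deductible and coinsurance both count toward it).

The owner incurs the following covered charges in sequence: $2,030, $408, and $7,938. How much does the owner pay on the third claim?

$832.40

Claim 1 — $2,030: $600 finishes the deductible; $1,430 goes to coinsurance; coinsurance $1,430 × 20% = $286. Cost to owner: $886. OOP to date $886.
Claim 2 — $408: 20% coinsurance on $408 = $81.60. Owner owes $81.60 (running OOP $967.60).
Claim 3 — $7,938: deductible already satisfied, so owner's share is 20% × $7,938 = $1,587.60. Adding that to $967.60 gives $2,555.20, past the $1,800 cap; owner pays only $1,800 − $967.60 = $832.40.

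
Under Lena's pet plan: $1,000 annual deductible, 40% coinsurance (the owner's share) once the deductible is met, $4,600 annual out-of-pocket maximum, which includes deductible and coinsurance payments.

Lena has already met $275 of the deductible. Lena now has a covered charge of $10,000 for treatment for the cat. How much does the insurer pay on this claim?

$275 of the $1,000 deductible is already met, leaving $725.
After the $725 deductible portion, $10,000 − $725 = $9,275 is subject to coinsurance.
Coinsurance: $9,275 × 40% = $3,710.
That puts the owner's cost at $725 + $3,710 = $4,435 before any cap.
Adding $4,435 to the $275 already spent would give $4,710, which exceeds the $4,600 cap; the owner pays just $4,600 − $275 = $4,325.
The plan picks up $10,000 − $4,325 = $5,675.

$5,675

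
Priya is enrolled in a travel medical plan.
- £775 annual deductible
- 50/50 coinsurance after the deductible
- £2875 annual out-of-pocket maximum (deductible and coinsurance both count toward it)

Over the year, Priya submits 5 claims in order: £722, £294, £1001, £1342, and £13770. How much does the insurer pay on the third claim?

£500.50

Bill 1, £722: all of it applies to the deductible. Traveler pays £722; OOP now £722. Insurer: £722 − £722 = £0.
Bill 2, £294: £53 to deductible, leaving £241; coinsurance £241 × 50% = £120.50. Cost to traveler: £173.50. OOP to date £895.50. Plan pays £294 − £173.50 = £120.50.
Bill 3, £1001: 50% coinsurance on £1001 = £500.50. Traveler owes £500.50 (running OOP £1396). Plan pays £1001 − £500.50 = £500.50.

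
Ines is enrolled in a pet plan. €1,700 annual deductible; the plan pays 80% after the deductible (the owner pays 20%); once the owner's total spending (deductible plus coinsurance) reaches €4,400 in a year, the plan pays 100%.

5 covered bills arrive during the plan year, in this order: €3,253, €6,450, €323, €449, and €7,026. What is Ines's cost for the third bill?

#1 (€3,253): deductible takes €1,700, €1,553 remains; 20% of €1,553 = €310.60. Owner pays €2,010.60; OOP now €2,010.60.
#2 (€6,450): 20% coinsurance on €6,450 = €1,290. Owner pays €1,290; OOP now €3,300.60.
#3 (€323): 20% coinsurance on €323 = €64.60. Owner pays €64.60; OOP now €3,365.20.

€64.60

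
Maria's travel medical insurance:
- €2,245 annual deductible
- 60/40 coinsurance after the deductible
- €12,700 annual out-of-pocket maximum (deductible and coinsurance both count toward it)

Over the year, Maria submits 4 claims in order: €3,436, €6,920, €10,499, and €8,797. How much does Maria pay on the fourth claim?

€3,011

Claim 1 — €3,436: deductible takes €2,245, €1,191 remains; traveler's 40% is €476.40. Traveler pays €2,721.40; OOP now €2,721.40.
Claim 2 — €6,920: deductible already satisfied, so traveler's share is 40% × €6,920 = €2,768. Traveler owes €2,768 (running OOP €5,489.40).
Claim 3 — €10,499: deductible met; 40% of €10,499 = €4,199.60. Traveler pays €4,199.60; OOP now €9,689.
Claim 4 — €8,797: deductible already satisfied, so traveler's share is 40% × €8,797 = €3,518.80. That would push OOP to €13,207.80, over the €12,700 cap, so traveler pays €12,700 − €9,689 = €3,011.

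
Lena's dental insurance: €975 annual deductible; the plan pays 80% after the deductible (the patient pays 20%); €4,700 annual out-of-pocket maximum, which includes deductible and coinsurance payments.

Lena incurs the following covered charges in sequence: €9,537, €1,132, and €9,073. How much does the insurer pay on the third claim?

€7,286.80

Claim 1 — €9,537: €975 to deductible, leaving €8,562; patient's 20% is €1,712.40. Patient owes €2,687.40 (running OOP €2,687.40). Insurer: €9,537 − €2,687.40 = €6,849.60.
Claim 2 — €1,132: 20% coinsurance on €1,132 = €226.40. Patient owes €226.40 (running OOP €2,913.80). Insurer: €1,132 − €226.40 = €905.60.
Claim 3 — €9,073: deductible already satisfied, so patient's share is 20% × €9,073 = €1,814.60. Adding that to €2,913.80 gives €4,728.40, past the €4,700 cap; patient pays only €4,700 − €2,913.80 = €1,786.20. Plan pays €9,073 − €1,786.20 = €7,286.80.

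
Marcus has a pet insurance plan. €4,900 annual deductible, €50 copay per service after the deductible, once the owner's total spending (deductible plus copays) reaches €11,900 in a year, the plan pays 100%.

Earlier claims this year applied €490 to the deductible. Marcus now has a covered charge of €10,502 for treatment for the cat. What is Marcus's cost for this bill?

€4,460

€490 of the €4,900 deductible is already met, leaving €4,410.
After the €4,410 deductible portion, €10,502 − €4,410 = €6,092 is subject to the copay.
Copay on this service: €50.
So the owner owes €4,410 + €50 = €4,460 before any cap.
Total out-of-pocket so far would be €490 + €4,460 = €4,950, below the €11,900 cap — no reduction.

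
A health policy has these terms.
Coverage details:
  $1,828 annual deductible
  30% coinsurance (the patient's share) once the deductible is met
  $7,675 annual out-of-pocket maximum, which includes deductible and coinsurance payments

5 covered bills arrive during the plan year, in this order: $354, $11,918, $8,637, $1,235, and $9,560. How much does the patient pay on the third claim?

$2,591.10

Claim 1 ($354): all of it applies to the deductible. Cost to patient: $354. OOP to date $354.
Claim 2 ($11,918): $1,474 to deductible, leaving $10,444; 30% of $10,444 = $3,133.20. Patient pays $4,607.20; OOP now $4,961.20.
Claim 3 ($8,637): deductible already satisfied, so patient's share is 30% × $8,637 = $2,591.10. Patient owes $2,591.10 (running OOP $7,552.30).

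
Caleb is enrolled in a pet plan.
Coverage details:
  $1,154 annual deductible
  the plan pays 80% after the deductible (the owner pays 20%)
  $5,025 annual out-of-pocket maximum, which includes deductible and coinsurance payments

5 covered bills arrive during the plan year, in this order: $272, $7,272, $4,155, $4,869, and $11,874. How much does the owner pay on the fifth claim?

$788.20

Claim 1 — $272: entire amount goes to the deductible. Cost to owner: $272. OOP to date $272.
Claim 2 — $7,272: deductible takes $882, $6,390 remains; 20% of $6,390 = $1,278. Owner owes $2,160 (running OOP $2,432).
Claim 3 — $4,155: 20% coinsurance on $4,155 = $831. Owner pays $831; OOP now $3,263.
Claim 4 — $4,869: 20% coinsurance on $4,869 = $973.80. Cost to owner: $973.80. OOP to date $4,236.80.
Claim 5 — $11,874: deductible met; 20% of $11,874 = $2,374.80. Adding that to $4,236.80 gives $6,611.60, past the $5,025 cap; owner pays only $5,025 − $4,236.80 = $788.20.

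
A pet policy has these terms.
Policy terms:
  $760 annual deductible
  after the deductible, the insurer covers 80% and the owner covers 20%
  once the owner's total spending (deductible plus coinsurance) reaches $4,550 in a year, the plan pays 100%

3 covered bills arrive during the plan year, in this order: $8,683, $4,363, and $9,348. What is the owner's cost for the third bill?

$1,332.80

Claim 1 ($8,683): $760 finishes the deductible; $7,923 goes to coinsurance; 20% of $7,923 = $1,584.60. Cost to owner: $2,344.60. OOP to date $2,344.60.
Claim 2 ($4,363): deductible already satisfied, so owner's share is 20% × $4,363 = $872.60. Cost to owner: $872.60. OOP to date $3,217.20.
Claim 3 ($9,348): deductible already satisfied, so owner's share is 20% × $9,348 = $1,869.60. Adding that to $3,217.20 gives $5,086.80, past the $4,550 cap; owner pays only $4,550 − $3,217.20 = $1,332.80.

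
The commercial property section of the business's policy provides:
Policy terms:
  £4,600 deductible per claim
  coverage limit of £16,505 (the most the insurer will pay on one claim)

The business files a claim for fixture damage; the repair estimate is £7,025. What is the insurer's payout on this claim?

£2,425

Subtract the deductible: £7,025 − £4,600 = £2,425.
£2,425 is within the £16,505 limit, so the insurer pays £2,425.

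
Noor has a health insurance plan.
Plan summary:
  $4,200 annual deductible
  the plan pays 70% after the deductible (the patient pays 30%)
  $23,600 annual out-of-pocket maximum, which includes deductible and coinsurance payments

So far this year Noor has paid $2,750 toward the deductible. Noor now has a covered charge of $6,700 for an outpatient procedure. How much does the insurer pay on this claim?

Deductible still to meet: $4,200 − $2,750 = $1,450.
After the $1,450 deductible portion, $6,700 − $1,450 = $5,250 is subject to coinsurance.
Coinsurance: $5,250 × 30% = $1,575.
That puts the patient's cost at $1,450 + $1,575 = $3,025 before any cap.
Cumulative spending $2,750 + $3,025 = $5,775 stays under the $23,600 maximum.
The plan picks up $6,700 − $3,025 = $3,675.

$3,675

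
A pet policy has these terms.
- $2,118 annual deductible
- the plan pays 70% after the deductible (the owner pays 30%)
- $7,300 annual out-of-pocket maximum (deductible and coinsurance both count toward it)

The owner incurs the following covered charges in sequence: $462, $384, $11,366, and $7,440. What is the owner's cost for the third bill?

Claim 1 ($462): all of it applies to the deductible. Owner pays $462; OOP now $462.
Claim 2 ($384): fully absorbed by the deductible. Owner pays $384; OOP now $846.
Claim 3 ($11,366): deductible takes $1,272, $10,094 remains; 30% of $10,094 = $3,028.20. Owner pays $4,300.20; OOP now $5,146.20.

$4,300.20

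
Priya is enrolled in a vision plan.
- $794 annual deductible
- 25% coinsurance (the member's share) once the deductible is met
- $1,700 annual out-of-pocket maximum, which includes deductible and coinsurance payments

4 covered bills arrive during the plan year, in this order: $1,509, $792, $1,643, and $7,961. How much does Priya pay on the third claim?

$410.75

Claim 1 ($1,509): $794 finishes the deductible; $715 goes to coinsurance; coinsurance $715 × 25% = $178.75. Cost to member: $972.75. OOP to date $972.75.
Claim 2 ($792): deductible met; 25% of $792 = $198. Member owes $198 (running OOP $1,170.75).
Claim 3 ($1,643): 25% coinsurance on $1,643 = $410.75. Member pays $410.75; OOP now $1,581.50.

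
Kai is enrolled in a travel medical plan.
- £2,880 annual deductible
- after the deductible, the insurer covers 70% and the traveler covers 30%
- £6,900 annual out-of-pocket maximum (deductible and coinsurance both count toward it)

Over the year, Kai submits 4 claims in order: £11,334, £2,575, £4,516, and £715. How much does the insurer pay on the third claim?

£3,804.70

#1 (£11,334): £2,880 finishes the deductible; £8,454 goes to coinsurance; 30% of £8,454 = £2,536.20. Traveler pays £5,416.20; OOP now £5,416.20. Insurer: £11,334 − £5,416.20 = £5,917.80.
#2 (£2,575): deductible met; 30% of £2,575 = £772.50. Traveler pays £772.50; OOP now £6,188.70. Insurer: £2,575 − £772.50 = £1,802.50.
#3 (£4,516): deductible met; 30% of £4,516 = £1,354.80. Adding that to £6,188.70 gives £7,543.50, past the £6,900 cap; traveler pays only £6,900 − £6,188.70 = £711.30. Plan pays £4,516 − £711.30 = £3,804.70.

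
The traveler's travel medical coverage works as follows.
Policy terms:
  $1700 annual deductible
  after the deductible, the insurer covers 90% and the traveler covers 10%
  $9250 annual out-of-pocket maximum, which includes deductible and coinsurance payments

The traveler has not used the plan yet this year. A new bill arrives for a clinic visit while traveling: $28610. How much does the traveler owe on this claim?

$4391

Nothing has been paid toward the $1700 deductible, so the first $1700 of this charge is applied there.
After the $1700 deductible portion, $28610 − $1700 = $26910 is subject to coinsurance.
Traveler's 10% share of $26910 is $2691.
Traveler responsibility before any cap: $1700 + $2691 = $4391.
Total out-of-pocket so far would be $0 + $4391 = $4391, below the $9250 cap — no reduction.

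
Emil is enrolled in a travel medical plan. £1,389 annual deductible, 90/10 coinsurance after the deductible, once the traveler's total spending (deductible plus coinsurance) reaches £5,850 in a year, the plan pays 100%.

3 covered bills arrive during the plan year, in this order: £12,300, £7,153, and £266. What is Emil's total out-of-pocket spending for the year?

Claim 1 (£12,300): deductible takes £1,389, £10,911 remains; 10% of £10,911 = £1,091.10. Cost to traveler: £2,480.10. OOP to date £2,480.10.
Claim 2 (£7,153): 10% coinsurance on £7,153 = £715.30. Traveler pays £715.30; OOP now £3,195.40.
Claim 3 (£266): 10% coinsurance on £266 = £26.60. Traveler owes £26.60 (running OOP £3,222).
Total paid by the traveler: £2,480.10 + £715.30 + £26.60 = £3,222.

£3,222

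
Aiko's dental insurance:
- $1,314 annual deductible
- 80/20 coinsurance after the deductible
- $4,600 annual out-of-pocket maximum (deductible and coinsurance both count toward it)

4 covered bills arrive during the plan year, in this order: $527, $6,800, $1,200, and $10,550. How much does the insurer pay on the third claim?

$960

Bill 1, $527: entire amount goes to the deductible. Cost to patient: $527. OOP to date $527. Plan pays $527 − $527 = $0.
Bill 2, $6,800: $787 to deductible, leaving $6,013; 20% of $6,013 = $1,202.60. Patient pays $1,989.60; OOP now $2,516.60. Plan pays $6,800 − $1,989.60 = $4,810.40.
Bill 3, $1,200: 20% coinsurance on $1,200 = $240. Patient pays $240; OOP now $2,756.60. Plan pays $1,200 − $240 = $960.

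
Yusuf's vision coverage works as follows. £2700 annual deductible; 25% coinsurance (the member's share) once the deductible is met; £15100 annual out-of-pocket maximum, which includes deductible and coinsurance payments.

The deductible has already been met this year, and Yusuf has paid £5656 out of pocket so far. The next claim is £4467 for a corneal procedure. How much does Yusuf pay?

With the deductible met, the entire £4467 is subject to coinsurance.
25% of £4467 = £1116.75 falls to the member.
Year-to-date out-of-pocket becomes £5656 + £1116.75 = £6772.75, still under the £15100 maximum, so no cap applies.

£1116.75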